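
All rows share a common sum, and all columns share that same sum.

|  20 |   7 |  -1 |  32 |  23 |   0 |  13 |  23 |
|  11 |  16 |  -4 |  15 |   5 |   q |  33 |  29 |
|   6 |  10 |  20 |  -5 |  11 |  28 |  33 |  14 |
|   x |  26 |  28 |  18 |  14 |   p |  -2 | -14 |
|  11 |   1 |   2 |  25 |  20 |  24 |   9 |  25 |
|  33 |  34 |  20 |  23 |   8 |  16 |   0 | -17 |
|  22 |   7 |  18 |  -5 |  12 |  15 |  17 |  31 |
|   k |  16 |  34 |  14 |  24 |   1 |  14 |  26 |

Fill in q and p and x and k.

Rows 1 and 3 both sum to 117, so that's the common total.
Row 8: 16 + 34 + 14 + 24 + 1 + 14 + 26 = 129, so its missing entry is 117 − 129 = -12.
Column 1: 20 + 11 + 6 + 11 + 33 + 22 − 12 = 91, so its missing entry is 117 − 91 = 26.
Row 4: 26 + 26 + 28 + 18 + 14 − 2 − 14 = 96, so its missing entry is 117 − 96 = 21.
Row 2: 11 + 16 − 4 + 15 + 5 + 33 + 29 = 105, so its missing entry is 117 − 105 = 12.

q = 12, p = 21, x = 26, k = -12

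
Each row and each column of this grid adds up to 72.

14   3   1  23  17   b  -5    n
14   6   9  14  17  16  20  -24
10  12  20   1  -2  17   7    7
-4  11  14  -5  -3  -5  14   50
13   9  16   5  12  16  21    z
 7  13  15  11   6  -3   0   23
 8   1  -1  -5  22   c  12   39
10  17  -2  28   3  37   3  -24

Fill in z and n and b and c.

The known cells in row 7 total 76, leaving 72 − 76 = -4 for the blank.
The known cells in row 5 total 92, leaving 72 − 92 = -20 for the blank.
The known cells in column 8 total 51, leaving 72 − 51 = 21 for the blank.
The known cells in row 1 total 74, leaving 72 − 74 = -2 for the blank.

z = -20, n = 21, b = -2, c = -4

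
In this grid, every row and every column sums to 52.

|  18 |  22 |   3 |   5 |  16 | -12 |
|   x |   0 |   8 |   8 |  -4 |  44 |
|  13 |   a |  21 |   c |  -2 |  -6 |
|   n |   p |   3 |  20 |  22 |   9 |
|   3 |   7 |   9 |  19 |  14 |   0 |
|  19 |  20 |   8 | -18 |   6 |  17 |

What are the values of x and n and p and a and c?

x = -4, n = 3, p = -5, a = 8, c = 18

The known cells in column 4 total 34, leaving 52 − 34 = 18 for the blank.
The known cells in row 3 total 44, leaving 52 − 44 = 8 for the blank.
The known cells in column 2 total 57, leaving 52 − 57 = -5 for the blank.
The known cells in row 4 total 49, leaving 52 − 49 = 3 for the blank.
The known cells in row 2 total 56, leaving 52 − 56 = -4 for the blank.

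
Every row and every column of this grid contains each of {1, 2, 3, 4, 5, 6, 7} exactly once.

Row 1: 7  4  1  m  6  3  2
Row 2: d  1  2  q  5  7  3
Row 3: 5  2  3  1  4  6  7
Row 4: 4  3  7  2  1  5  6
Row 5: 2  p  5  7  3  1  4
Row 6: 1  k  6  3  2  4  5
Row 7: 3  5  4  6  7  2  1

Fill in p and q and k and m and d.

At (row 5, col 2): row 5 already has {1, 2, 3, 4, 5, 7}, so the value is 6.
Cell (1,4): row 1 already has {1, 2, 3, 4, 6, 7} → 5.
Cell (6,2): row 6 already has {1, 2, 3, 4, 5, 6} → 7.
At (row 2, col 1): column 1 already has {1, 2, 3, 4, 5, 7}, so the value is 6.
At (row 2, col 4): row 2 already has {1, 2, 3, 5, 6, 7}, so the value is 4.

p = 6, q = 4, k = 7, m = 5, d = 6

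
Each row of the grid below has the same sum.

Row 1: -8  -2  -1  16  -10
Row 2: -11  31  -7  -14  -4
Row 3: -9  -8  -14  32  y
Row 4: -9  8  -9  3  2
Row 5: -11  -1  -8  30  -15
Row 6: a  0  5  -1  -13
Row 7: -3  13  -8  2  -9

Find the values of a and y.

a = 4, y = -6

Row 1 sums to -5 and so does row 5; that's the common total.
In row 6 the known cells total -9, leaving -5 − (-9) = 4.
In row 3 the known cells total 1, leaving -5 − 1 = -6.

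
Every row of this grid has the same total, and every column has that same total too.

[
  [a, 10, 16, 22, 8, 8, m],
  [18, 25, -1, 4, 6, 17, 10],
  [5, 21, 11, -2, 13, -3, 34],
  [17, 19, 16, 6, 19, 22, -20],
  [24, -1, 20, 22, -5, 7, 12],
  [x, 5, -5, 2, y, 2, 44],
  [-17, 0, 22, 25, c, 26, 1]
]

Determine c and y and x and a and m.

Rows 2 and 3 both sum to 79, so that's the common total.
The known cells in row 7 total 57, leaving 79 − 57 = 22 for the blank.
The known cells in column 5 total 63, leaving 79 − 63 = 16 for the blank.
The known cells in column 7 total 81, leaving 79 − 81 = -2 for the blank.
The known cells in row 1 total 62, leaving 79 − 62 = 17 for the blank.
The known cells in row 6 total 64, leaving 79 − 64 = 15 for the blank.

c = 22, y = 16, x = 15, a = 17, m = -2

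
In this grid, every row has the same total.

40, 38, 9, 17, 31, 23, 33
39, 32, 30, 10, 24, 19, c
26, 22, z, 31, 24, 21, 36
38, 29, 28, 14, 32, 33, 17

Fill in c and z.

The complete rows each total 191.
Row 2 is missing 191 − 154 = 37 (since 39 + 32 + 30 + 10 + 24 + 19 = 154).
Row 3 is missing 191 − 160 = 31 (since 26 + 22 + 31 + 24 + 21 + 36 = 160).

c = 37, z = 31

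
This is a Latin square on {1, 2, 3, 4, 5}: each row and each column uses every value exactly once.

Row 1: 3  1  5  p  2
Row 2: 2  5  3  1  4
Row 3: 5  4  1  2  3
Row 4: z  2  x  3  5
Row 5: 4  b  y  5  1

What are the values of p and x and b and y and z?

At (row 1, col 4): row 1 already has {1, 2, 3, 5}, so the value is 4.
For row 4, column 1: column 1 already has {2, 3, 4, 5}; that leaves 1.
Cell (4,3): row 4 already has {1, 2, 3, 5} → 4.
At (row 5, col 3): column 3 already has {1, 3, 4, 5}, so the value is 2.
At (row 5, col 2): row 5 already has {1, 2, 4, 5}, so the value is 3.

p = 4, x = 4, b = 3, y = 2, z = 1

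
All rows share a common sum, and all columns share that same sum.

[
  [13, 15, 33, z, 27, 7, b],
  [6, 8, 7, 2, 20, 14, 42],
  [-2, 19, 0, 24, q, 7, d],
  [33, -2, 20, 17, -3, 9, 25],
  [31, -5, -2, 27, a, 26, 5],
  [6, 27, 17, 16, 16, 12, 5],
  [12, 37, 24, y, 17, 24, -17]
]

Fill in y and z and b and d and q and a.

y = 2, z = 11, b = -7, d = 46, q = 5, a = 17

Rows 2 and 4 both sum to 99, so that's the common total.
Row 5: 31 − 5 − 2 + 27 + 26 + 5 = 82, so its missing entry is 99 − 82 = 17.
Column 5: 27 + 20 − 3 + 17 + 16 + 17 = 94, so its missing entry is 99 − 94 = 5.
Row 3: -2 + 19 + 0 + 24 + 5 + 7 = 53, so its missing entry is 99 − 53 = 46.
Column 7: 42 + 46 + 25 + 5 + 5 − 17 = 106, so its missing entry is 99 − 106 = -7.
Row 1: 13 + 15 + 33 + 27 + 7 − 7 = 88, so its missing entry is 99 − 88 = 11.
Row 7: 12 + 37 + 24 + 17 + 24 − 17 = 97, so its missing entry is 99 − 97 = 2.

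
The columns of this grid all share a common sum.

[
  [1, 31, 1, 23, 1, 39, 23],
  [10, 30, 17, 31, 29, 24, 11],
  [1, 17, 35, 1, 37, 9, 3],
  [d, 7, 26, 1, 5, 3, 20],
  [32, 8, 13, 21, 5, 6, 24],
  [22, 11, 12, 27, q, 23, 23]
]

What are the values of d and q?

d = 38, q = 27

The complete columns each total 104.
Column 1 is missing 104 − 66 = 38 (since 1 + 10 + 1 + 32 + 22 = 66).
Column 5 is missing 104 − 77 = 27 (since 1 + 29 + 37 + 5 + 5 = 77).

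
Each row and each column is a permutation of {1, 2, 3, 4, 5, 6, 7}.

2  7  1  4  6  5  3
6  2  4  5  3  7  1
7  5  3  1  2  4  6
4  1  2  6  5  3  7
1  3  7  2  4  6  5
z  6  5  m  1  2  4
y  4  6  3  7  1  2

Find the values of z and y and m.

For row 6, column 4: column 4 already has {1, 2, 3, 4, 5, 6}; that leaves 7.
At (row 6, col 1): row 6 already has {1, 2, 4, 5, 6, 7}, so the value is 3.
For row 7, column 1: row 7 already has {1, 2, 3, 4, 6, 7}; that leaves 5.

z = 3, y = 5, m = 7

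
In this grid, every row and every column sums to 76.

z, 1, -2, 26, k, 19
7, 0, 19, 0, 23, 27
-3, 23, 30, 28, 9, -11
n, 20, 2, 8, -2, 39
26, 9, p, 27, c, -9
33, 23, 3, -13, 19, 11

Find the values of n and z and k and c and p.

Column 3: -2 + 19 + 30 + 2 + 3 = 52, so its missing entry is 76 − 52 = 24.
Row 5: 26 + 9 + 24 + 27 − 9 = 77, so its missing entry is 76 − 77 = -1.
Column 5: 23 + 9 − 2 − 1 + 19 = 48, so its missing entry is 76 − 48 = 28.
Row 1: 1 − 2 + 26 + 28 + 19 = 72, so its missing entry is 76 − 72 = 4.
Row 4: 20 + 2 + 8 − 2 + 39 = 67, so its missing entry is 76 − 67 = 9.

n = 9, z = 4, k = 28, c = -1, p = 24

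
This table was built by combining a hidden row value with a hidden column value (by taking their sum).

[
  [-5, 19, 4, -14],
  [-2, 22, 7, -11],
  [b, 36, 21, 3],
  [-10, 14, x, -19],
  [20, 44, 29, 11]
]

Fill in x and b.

The difference between any two rows is the same in every column — this is an addition table with the headers hidden.
Row 4 minus row 1 is 14 − 19 = -5, so its entry in column 3 is 4 + (-5) = -1.
Row 3 minus row 1 is 36 − 19 = 17, so its entry in column 1 is -5 + 17 = 12.

x = -1, b = 12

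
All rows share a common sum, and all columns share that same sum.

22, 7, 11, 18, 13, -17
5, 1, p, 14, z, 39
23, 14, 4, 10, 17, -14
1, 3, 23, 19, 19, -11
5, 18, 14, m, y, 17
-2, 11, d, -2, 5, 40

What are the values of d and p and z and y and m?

d = 2, p = 0, z = -5, y = 5, m = -5

Rows 1 and 3 both sum to 54, so that's the common total.
Column 4: 18 + 14 + 10 + 19 − 2 = 59, so its missing entry is 54 − 59 = -5.
Row 5: 5 + 18 + 14 − 5 + 17 = 49, so its missing entry is 54 − 49 = 5.
Column 5: 13 + 17 + 19 + 5 + 5 = 59, so its missing entry is 54 − 59 = -5.
Row 2: 5 + 1 + 14 − 5 + 39 = 54, so its missing entry is 54 − 54 = 0.
Row 6: -2 + 11 − 2 + 5 + 40 = 52, so its missing entry is 54 − 52 = 2.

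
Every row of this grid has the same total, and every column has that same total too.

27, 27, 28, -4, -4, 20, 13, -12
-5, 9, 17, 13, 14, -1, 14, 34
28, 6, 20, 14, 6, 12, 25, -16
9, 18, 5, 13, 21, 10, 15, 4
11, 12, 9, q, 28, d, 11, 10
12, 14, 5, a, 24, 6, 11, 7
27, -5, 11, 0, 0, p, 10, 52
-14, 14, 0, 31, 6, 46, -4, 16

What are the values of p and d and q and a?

Rows 1 and 2 both sum to 95, so that's the common total.
Row 6 has 12 + 14 + 5 + 24 + 6 + 11 + 7 = 79; the blank must be 95 − 79 = 16.
Row 7 has 27 − 5 + 11 + 0 + 0 + 10 + 52 = 95; the blank must be 95 − 95 = 0.
Column 6 has 20 − 1 + 12 + 10 + 6 + 0 + 46 = 93; the blank must be 95 − 93 = 2.
Row 5 has 11 + 12 + 9 + 28 + 2 + 11 + 10 = 83; the blank must be 95 − 83 = 12.

p = 0, d = 2, q = 12, a = 16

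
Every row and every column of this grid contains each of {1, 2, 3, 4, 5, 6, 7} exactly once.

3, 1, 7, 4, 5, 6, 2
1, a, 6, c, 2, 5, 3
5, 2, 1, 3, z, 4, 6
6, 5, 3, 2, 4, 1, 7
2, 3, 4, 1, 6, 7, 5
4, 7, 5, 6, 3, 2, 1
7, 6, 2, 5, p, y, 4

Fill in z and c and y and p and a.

For row 3, column 5: row 3 already has {1, 2, 3, 4, 5, 6}; that leaves 7.
Cell (7,6): column 6 already has {1, 2, 4, 5, 6, 7} → 3.
For row 2, column 2: column 2 already has {1, 2, 3, 5, 6, 7}; that leaves 4.
Cell (7,5): row 7 already has {2, 3, 4, 5, 6, 7} → 1.
Cell (2,4): row 2 already has {1, 2, 3, 4, 5, 6} → 7.

z = 7, c = 7, y = 3, p = 1, a = 4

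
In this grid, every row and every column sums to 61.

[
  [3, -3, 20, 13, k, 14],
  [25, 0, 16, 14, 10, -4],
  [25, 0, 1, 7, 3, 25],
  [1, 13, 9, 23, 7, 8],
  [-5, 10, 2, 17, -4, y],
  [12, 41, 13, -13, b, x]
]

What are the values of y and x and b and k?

The known cells in row 5 total 20, leaving 61 − 20 = 41 for the blank.
The known cells in column 6 total 84, leaving 61 − 84 = -23 for the blank.
The known cells in row 1 total 47, leaving 61 − 47 = 14 for the blank.
The known cells in row 6 total 30, leaving 61 − 30 = 31 for the blank.

y = 41, x = -23, b = 31, k = 14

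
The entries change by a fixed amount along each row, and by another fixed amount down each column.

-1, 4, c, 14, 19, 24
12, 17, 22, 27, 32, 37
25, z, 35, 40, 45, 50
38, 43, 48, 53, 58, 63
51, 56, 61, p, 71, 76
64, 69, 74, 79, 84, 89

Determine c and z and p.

c = 9, z = 30, p = 66

Along each row the entries change by 5 per step; down each column they change by 13.
Row 1: from -1 at column 1, stepping by 5 to column 3 gives 9.
Row 3: from 25 at column 1, stepping by 5 to column 2 gives 30.
Row 5: from 51 at column 1, stepping by 5 to column 4 gives 66.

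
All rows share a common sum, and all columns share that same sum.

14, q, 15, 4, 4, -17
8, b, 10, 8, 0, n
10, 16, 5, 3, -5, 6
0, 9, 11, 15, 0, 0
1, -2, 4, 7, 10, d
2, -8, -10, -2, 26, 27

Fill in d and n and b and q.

d = 15, n = 4, b = 5, q = 15

Rows 3 and 4 both sum to 35, so that's the common total.
The known cells in row 1 total 20, leaving 35 − 20 = 15 for the blank.
The known cells in column 2 total 30, leaving 35 − 30 = 5 for the blank.
The known cells in row 5 total 20, leaving 35 − 20 = 15 for the blank.
The known cells in row 2 total 31, leaving 35 − 31 = 4 for the blank.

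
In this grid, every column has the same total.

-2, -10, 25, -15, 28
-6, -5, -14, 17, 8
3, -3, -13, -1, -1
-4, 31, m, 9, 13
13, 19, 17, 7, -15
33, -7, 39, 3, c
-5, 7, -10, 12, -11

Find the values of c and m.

Columns 2 and 4 both add up to 32, so every column sums to 32.
Column 5: 28 + 8 − 1 + 13 − 15 − 11 = 22, so the missing entry is 32 − 22 = 10.
Column 3: 25 − 14 − 13 + 17 + 39 − 10 = 44, so the missing entry is 32 − 44 = -12.

c = 10, m = -12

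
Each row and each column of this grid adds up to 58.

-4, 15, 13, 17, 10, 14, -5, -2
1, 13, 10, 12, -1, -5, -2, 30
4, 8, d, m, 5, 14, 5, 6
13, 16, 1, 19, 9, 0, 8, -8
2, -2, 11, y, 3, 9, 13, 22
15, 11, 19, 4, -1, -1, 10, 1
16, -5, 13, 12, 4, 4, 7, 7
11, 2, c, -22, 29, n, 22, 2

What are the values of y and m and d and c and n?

Row 5: 2 − 2 + 11 + 3 + 9 + 13 + 22 = 58, so its missing entry is 58 − 58 = 0.
Column 4: 17 + 12 + 19 + 0 + 4 + 12 − 22 = 42, so its missing entry is 58 − 42 = 16.
Row 3: 4 + 8 + 16 + 5 + 14 + 5 + 6 = 58, so its missing entry is 58 − 58 = 0.
Column 3: 13 + 10 + 0 + 1 + 11 + 19 + 13 = 67, so its missing entry is 58 − 67 = -9.
Row 8: 11 + 2 − 9 − 22 + 29 + 22 + 2 = 35, so its missing entry is 58 − 35 = 23.

y = 0, m = 16, d = 0, c = -9, n = 23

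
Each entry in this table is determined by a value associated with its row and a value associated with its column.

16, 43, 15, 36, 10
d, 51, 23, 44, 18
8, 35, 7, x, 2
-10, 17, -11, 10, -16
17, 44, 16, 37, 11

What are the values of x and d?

The difference between any two rows is the same in every column — this is an addition table with the headers hidden.
Row 3 minus row 1 is 2 − 10 = -8, so its entry in column 4 is 36 + (-8) = 28.
Row 2 minus row 1 is 18 − 10 = 8, so its entry in column 1 is 16 + 8 = 24.

x = 28, d = 24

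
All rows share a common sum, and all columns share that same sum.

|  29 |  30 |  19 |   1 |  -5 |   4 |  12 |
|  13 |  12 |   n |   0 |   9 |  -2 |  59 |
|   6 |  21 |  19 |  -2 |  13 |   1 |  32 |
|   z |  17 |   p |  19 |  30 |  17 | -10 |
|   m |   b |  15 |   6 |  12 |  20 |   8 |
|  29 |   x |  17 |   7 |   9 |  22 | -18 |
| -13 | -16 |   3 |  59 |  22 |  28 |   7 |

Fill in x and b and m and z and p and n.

x = 24, b = 2, m = 27, z = -1, p = 18, n = -1

Rows 1 and 3 both sum to 90, so that's the common total.
Row 2: 13 + 12 + 0 + 9 − 2 + 59 = 91, so its missing entry is 90 − 91 = -1.
Row 6: 29 + 17 + 7 + 9 + 22 − 18 = 66, so its missing entry is 90 − 66 = 24.
Column 3: 19 − 1 + 19 + 15 + 17 + 3 = 72, so its missing entry is 90 − 72 = 18.
Row 4: 17 + 18 + 19 + 30 + 17 − 10 = 91, so its missing entry is 90 − 91 = -1.
Column 1: 29 + 13 + 6 − 1 + 29 − 13 = 63, so its missing entry is 90 − 63 = 27.
Row 5: 27 + 15 + 6 + 12 + 20 + 8 = 88, so its missing entry is 90 − 88 = 2.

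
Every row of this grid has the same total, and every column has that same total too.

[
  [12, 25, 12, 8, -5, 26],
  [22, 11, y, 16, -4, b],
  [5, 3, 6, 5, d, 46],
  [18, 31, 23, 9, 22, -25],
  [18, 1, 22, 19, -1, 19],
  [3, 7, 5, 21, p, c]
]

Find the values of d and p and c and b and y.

Rows 1 and 4 both sum to 78, so that's the common total.
Row 3: 5 + 3 + 6 + 5 + 46 = 65, so its missing entry is 78 − 65 = 13.
Column 3: 12 + 6 + 23 + 22 + 5 = 68, so its missing entry is 78 − 68 = 10.
Row 2: 22 + 11 + 10 + 16 − 4 = 55, so its missing entry is 78 − 55 = 23.
Column 6: 26 + 23 + 46 − 25 + 19 = 89, so its missing entry is 78 − 89 = -11.
Row 6: 3 + 7 + 5 + 21 − 11 = 25, so its missing entry is 78 − 25 = 53.

d = 13, p = 53, c = -11, b = 23, y = 10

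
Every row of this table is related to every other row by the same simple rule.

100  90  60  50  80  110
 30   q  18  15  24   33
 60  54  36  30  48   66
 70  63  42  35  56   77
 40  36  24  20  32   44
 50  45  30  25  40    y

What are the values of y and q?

y = 55, q = 27

Each row is a constant multiple of every other row — this is a multiplication table with the headers hidden.
Row 6 is 30/60 = 1/2 times row 1, so its entry in column 6 is 110 × 1/2 = 55.
Row 2 is 18/60 = 3/10 times row 1, so its entry in column 2 is 90 × 3/10 = 27.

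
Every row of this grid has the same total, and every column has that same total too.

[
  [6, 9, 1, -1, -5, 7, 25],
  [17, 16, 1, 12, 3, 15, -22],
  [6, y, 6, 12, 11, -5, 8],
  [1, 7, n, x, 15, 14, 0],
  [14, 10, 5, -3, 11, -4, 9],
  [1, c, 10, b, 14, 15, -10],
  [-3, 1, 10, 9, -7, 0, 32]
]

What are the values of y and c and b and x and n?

y = 4, c = -5, b = 17, x = -4, n = 9

Rows 1 and 2 both sum to 42, so that's the common total.
Row 3: 6 + 6 + 12 + 11 − 5 + 8 = 38, so its missing entry is 42 − 38 = 4.
Column 2: 9 + 16 + 4 + 7 + 10 + 1 = 47, so its missing entry is 42 − 47 = -5.
Row 6: 1 − 5 + 10 + 14 + 15 − 10 = 25, so its missing entry is 42 − 25 = 17.
Column 4: -1 + 12 + 12 − 3 + 17 + 9 = 46, so its missing entry is 42 − 46 = -4.
Row 4: 1 + 7 − 4 + 15 + 14 + 0 = 33, so its missing entry is 42 − 33 = 9.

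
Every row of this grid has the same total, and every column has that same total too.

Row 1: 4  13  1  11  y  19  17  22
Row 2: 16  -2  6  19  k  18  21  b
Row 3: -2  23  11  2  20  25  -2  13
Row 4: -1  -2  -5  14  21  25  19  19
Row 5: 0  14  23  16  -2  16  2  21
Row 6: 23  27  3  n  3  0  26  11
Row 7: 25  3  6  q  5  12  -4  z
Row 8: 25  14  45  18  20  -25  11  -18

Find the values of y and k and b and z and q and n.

y = 3, k = 20, b = -8, z = 30, q = 13, n = -3

Rows 3 and 4 both sum to 90, so that's the common total.
Row 1 has 4 + 13 + 1 + 11 + 19 + 17 + 22 = 87; the blank must be 90 − 87 = 3.
Column 5 has 3 + 20 + 21 − 2 + 3 + 5 + 20 = 70; the blank must be 90 − 70 = 20.
Row 2 has 16 − 2 + 6 + 19 + 20 + 18 + 21 = 98; the blank must be 90 − 98 = -8.
Column 8 has 22 − 8 + 13 + 19 + 21 + 11 − 18 = 60; the blank must be 90 − 60 = 30.
Row 6 has 23 + 27 + 3 + 3 + 0 + 26 + 11 = 93; the blank must be 90 − 93 = -3.
Row 7 has 25 + 3 + 6 + 5 + 12 − 4 + 30 = 77; the blank must be 90 − 77 = 13.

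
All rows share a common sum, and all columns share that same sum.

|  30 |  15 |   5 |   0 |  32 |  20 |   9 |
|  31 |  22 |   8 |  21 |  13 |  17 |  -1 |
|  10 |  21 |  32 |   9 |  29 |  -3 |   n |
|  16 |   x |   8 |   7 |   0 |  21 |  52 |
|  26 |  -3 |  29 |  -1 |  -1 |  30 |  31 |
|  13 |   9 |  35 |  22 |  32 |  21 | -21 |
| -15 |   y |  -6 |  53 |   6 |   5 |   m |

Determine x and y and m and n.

x = 7, y = 40, m = 28, n = 13

Rows 1 and 2 both sum to 111, so that's the common total.
The known cells in row 4 total 104, leaving 111 − 104 = 7 for the blank.
The known cells in column 2 total 71, leaving 111 − 71 = 40 for the blank.
The known cells in row 7 total 83, leaving 111 − 83 = 28 for the blank.
The known cells in row 3 total 98, leaving 111 − 98 = 13 for the blank.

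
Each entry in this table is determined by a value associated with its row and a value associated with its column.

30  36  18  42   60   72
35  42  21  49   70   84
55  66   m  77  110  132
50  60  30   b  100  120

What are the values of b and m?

b = 70, m = 33

Each row is a constant multiple of every other row — this is a multiplication table with the headers hidden.
Row 4 is 120/72 = 5/3 times row 1, so its entry in column 4 is 42 × 5/3 = 70.
Row 3 is 132/72 = 11/6 times row 1, so its entry in column 3 is 18 × 11/6 = 33.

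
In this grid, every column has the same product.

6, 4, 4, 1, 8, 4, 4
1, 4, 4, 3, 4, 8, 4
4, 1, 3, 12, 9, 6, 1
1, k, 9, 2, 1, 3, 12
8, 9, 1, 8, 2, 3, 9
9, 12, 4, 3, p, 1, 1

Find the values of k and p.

Columns 1 and 7 each multiply to 1728, so every column has product 1728.
Column 2: 4×4×1×9×12 = 1728, so the missing entry is 1728 ÷ 1728 = 1.
Column 5: 8×4×9×1×2 = 576, so the missing entry is 1728 ÷ 576 = 3.

k = 1, p = 3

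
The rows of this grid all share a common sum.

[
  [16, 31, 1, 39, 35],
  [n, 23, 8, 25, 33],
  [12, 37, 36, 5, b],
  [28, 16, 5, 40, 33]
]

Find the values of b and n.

b = 32, n = 33

The complete rows each total 122.
Row 3 is missing 122 − 90 = 32 (since 12 + 37 + 36 + 5 = 90).
Row 2 is missing 122 − 89 = 33 (since 23 + 8 + 25 + 33 = 89).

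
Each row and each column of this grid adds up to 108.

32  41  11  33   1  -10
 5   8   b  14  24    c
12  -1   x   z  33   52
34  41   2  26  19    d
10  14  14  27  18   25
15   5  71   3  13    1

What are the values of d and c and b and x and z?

Column 4: 33 + 14 + 26 + 27 + 3 = 103, so its missing entry is 108 − 103 = 5.
Row 3: 12 − 1 + 5 + 33 + 52 = 101, so its missing entry is 108 − 101 = 7.
Column 3: 11 + 7 + 2 + 14 + 71 = 105, so its missing entry is 108 − 105 = 3.
Row 2: 5 + 8 + 3 + 14 + 24 = 54, so its missing entry is 108 − 54 = 54.
Row 4: 34 + 41 + 2 + 26 + 19 = 122, so its missing entry is 108 − 122 = -14.

d = -14, c = 54, b = 3, x = 7, z = 5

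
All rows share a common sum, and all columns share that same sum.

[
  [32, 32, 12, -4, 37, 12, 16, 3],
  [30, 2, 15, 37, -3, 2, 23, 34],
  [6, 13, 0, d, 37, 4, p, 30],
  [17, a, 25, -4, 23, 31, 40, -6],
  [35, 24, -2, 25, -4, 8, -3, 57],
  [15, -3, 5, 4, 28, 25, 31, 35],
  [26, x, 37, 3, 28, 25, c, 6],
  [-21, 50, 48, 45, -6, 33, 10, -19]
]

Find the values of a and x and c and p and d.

Rows 1 and 2 both sum to 140, so that's the common total.
Row 4 has 17 + 25 − 4 + 23 + 31 + 40 − 6 = 126; the blank must be 140 − 126 = 14.
Column 2 has 32 + 2 + 13 + 14 + 24 − 3 + 50 = 132; the blank must be 140 − 132 = 8.
Column 4 has -4 + 37 − 4 + 25 + 4 + 3 + 45 = 106; the blank must be 140 − 106 = 34.
Row 3 has 6 + 13 + 0 + 34 + 37 + 4 + 30 = 124; the blank must be 140 − 124 = 16.
Row 7 has 26 + 8 + 37 + 3 + 28 + 25 + 6 = 133; the blank must be 140 − 133 = 7.

a = 14, x = 8, c = 7, p = 16, d = 34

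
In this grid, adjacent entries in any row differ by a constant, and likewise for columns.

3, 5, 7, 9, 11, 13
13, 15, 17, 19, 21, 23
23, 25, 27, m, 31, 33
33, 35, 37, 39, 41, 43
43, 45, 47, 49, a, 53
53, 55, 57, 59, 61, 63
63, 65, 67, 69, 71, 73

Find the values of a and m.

Along each row the entries change by 2 per step; down each column they change by 10.
Row 5: from 43 at column 1, stepping by 2 to column 5 gives 51.
Row 3: from 23 at column 1, stepping by 2 to column 4 gives 29.

a = 51, m = 29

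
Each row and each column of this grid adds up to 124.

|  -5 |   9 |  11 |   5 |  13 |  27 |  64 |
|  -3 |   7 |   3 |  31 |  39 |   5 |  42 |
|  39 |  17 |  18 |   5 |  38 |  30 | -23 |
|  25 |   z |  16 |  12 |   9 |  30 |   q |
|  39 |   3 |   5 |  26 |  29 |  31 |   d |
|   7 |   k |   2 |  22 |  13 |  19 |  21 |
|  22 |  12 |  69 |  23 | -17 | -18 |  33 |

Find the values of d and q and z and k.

The known cells in row 5 total 133, leaving 124 − 133 = -9 for the blank.
The known cells in row 6 total 84, leaving 124 − 84 = 40 for the blank.
The known cells in column 2 total 88, leaving 124 − 88 = 36 for the blank.
The known cells in row 4 total 128, leaving 124 − 128 = -4 for the blank.

d = -9, q = -4, z = 36, k = 40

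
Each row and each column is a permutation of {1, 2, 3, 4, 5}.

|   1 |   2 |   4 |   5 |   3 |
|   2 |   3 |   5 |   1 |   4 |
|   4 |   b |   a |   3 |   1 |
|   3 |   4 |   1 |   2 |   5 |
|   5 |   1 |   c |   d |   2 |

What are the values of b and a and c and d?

For row 5, column 4: column 4 already has {1, 2, 3, 5}; that leaves 4.
Cell (3,2): column 2 already has {1, 2, 3, 4} → 5.
For row 5, column 3: row 5 already has {1, 2, 4, 5}; that leaves 3.
At (row 3, col 3): row 3 already has {1, 3, 4, 5}, so the value is 2.

b = 5, a = 2, c = 3, d = 4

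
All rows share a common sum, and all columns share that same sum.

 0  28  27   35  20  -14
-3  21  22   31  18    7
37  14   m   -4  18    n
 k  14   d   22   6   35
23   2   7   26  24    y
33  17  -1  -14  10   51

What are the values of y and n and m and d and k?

y = 14, n = 3, m = 28, d = 13, k = 6

Rows 1 and 2 both sum to 96, so that's the common total.
Column 1: 0 − 3 + 37 + 23 + 33 = 90, so its missing entry is 96 − 90 = 6.
Row 5: 23 + 2 + 7 + 26 + 24 = 82, so its missing entry is 96 − 82 = 14.
Row 4: 6 + 14 + 22 + 6 + 35 = 83, so its missing entry is 96 − 83 = 13.
Column 3: 27 + 22 + 13 + 7 − 1 = 68, so its missing entry is 96 − 68 = 28.
Row 3: 37 + 14 + 28 − 4 + 18 = 93, so its missing entry is 96 − 93 = 3.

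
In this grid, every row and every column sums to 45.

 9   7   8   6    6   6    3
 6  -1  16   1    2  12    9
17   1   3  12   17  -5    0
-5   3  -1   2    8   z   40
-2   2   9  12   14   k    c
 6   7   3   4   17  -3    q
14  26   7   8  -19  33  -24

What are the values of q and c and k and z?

q = 11, c = 6, k = 4, z = -2

The known cells in row 6 total 34, leaving 45 − 34 = 11 for the blank.
The known cells in column 7 total 39, leaving 45 − 39 = 6 for the blank.
The known cells in row 5 total 41, leaving 45 − 41 = 4 for the blank.
The known cells in row 4 total 47, leaving 45 − 47 = -2 for the blank.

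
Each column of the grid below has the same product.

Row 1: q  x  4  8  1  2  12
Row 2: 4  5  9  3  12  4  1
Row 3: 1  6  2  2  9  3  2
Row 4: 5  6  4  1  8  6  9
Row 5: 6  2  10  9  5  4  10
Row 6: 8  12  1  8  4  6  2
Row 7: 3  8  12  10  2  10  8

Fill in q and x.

Columns 5 and 7 each multiply to 34560, so every column has product 34560.
Column 1: 4×1×5×6×8×3 = 2880, so the missing entry is 34560 ÷ 2880 = 12.
Column 2: 5×6×6×2×12×8 = 34560, so the missing entry is 34560 ÷ 34560 = 1.

q = 12, x = 1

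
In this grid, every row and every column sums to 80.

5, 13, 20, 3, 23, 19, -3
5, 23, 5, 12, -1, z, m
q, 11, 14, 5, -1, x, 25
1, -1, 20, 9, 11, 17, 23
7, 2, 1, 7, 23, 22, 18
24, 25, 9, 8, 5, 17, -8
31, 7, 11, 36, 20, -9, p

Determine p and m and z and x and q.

p = -16, m = 41, z = -5, x = 19, q = 7

Column 1: 5 + 5 + 1 + 7 + 24 + 31 = 73, so its missing entry is 80 − 73 = 7.
Row 7: 31 + 7 + 11 + 36 + 20 − 9 = 96, so its missing entry is 80 − 96 = -16.
Column 7: -3 + 25 + 23 + 18 − 8 − 16 = 39, so its missing entry is 80 − 39 = 41.
Row 2: 5 + 23 + 5 + 12 − 1 + 41 = 85, so its missing entry is 80 − 85 = -5.
Row 3: 7 + 11 + 14 + 5 − 1 + 25 = 61, so its missing entry is 80 − 61 = 19.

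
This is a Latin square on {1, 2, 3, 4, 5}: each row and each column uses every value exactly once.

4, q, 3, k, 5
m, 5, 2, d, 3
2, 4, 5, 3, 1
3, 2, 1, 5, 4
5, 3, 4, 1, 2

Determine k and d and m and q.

At (row 2, col 1): column 1 already has {2, 3, 4, 5}, so the value is 1.
For row 2, column 4: row 2 already has {1, 2, 3, 5}; that leaves 4.
At (row 1, col 4): column 4 already has {1, 3, 4, 5}, so the value is 2.
At (row 1, col 2): row 1 already has {2, 3, 4, 5}, so the value is 1.

k = 2, d = 4, m = 1, q = 1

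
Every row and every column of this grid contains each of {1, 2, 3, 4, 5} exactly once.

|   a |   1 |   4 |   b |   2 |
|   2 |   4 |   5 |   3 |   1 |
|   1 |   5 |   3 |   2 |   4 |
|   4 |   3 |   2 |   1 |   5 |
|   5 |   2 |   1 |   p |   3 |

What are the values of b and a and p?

Cell (5,4): row 5 already has {1, 2, 3, 5} → 4.
Cell (1,4): column 4 already has {1, 2, 3, 4} → 5.
At (row 1, col 1): row 1 already has {1, 2, 4, 5}, so the value is 3.

b = 5, a = 3, p = 4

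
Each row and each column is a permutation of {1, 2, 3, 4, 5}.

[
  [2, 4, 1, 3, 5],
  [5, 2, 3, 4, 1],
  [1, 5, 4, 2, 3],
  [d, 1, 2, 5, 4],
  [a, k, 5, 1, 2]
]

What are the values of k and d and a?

k = 3, d = 3, a = 4

Cell (5,2): column 2 already has {1, 2, 4, 5} → 3.
For row 5, column 1: row 5 already has {1, 2, 3, 5}; that leaves 4.
At (row 4, col 1): row 4 already has {1, 2, 4, 5}, so the value is 3.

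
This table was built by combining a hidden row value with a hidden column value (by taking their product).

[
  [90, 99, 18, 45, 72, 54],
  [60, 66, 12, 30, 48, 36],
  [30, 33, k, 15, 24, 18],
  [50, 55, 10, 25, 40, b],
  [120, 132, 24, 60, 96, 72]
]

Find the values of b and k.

Each row is a constant multiple of every other row — this is a multiplication table with the headers hidden.
Row 4 is 40/72 = 5/9 times row 1, so its entry in column 6 is 54 × 5/9 = 30.
Row 3 is 24/72 = 1/3 times row 1, so its entry in column 3 is 18 × 1/3 = 6.

b = 30, k = 6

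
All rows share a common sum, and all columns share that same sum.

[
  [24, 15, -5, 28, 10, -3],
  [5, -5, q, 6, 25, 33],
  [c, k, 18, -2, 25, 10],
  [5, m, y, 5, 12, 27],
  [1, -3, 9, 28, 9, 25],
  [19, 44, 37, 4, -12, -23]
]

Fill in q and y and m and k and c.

q = 5, y = 5, m = 15, k = 3, c = 15

Rows 1 and 5 both sum to 69, so that's the common total.
Row 2 has 5 − 5 + 6 + 25 + 33 = 64; the blank must be 69 − 64 = 5.
Column 1 has 24 + 5 + 5 + 1 + 19 = 54; the blank must be 69 − 54 = 15.
Row 3 has 15 + 18 − 2 + 25 + 10 = 66; the blank must be 69 − 66 = 3.
Column 2 has 15 − 5 + 3 − 3 + 44 = 54; the blank must be 69 − 54 = 15.
Row 4 has 5 + 15 + 5 + 12 + 27 = 64; the blank must be 69 − 64 = 5.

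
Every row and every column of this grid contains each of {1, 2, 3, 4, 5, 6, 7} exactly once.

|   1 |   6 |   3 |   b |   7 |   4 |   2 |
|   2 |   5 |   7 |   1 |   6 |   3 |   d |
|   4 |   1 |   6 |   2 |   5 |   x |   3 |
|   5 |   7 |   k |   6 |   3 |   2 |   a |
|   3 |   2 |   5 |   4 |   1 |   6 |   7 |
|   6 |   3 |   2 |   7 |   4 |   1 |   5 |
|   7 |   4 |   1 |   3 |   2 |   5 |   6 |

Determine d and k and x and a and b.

Cell (1,4): row 1 already has {1, 2, 3, 4, 6, 7} → 5.
For row 2, column 7: row 2 already has {1, 2, 3, 5, 6, 7}; that leaves 4.
At (row 4, col 7): column 7 already has {2, 3, 4, 5, 6, 7}, so the value is 1.
Cell (4,3): row 4 already has {1, 2, 3, 5, 6, 7} → 4.
Cell (3,6): row 3 already has {1, 2, 3, 4, 5, 6} → 7.

d = 4, k = 4, x = 7, a = 1, b = 5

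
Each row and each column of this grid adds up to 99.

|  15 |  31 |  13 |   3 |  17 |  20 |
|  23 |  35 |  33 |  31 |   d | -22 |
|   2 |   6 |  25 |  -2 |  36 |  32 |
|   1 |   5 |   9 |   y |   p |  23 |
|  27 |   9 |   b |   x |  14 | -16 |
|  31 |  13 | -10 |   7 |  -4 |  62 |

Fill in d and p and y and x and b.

Column 3 has 13 + 33 + 25 + 9 − 10 = 70; the blank must be 99 − 70 = 29.
Row 5 has 27 + 9 + 29 + 14 − 16 = 63; the blank must be 99 − 63 = 36.
Row 2 has 23 + 35 + 33 + 31 − 22 = 100; the blank must be 99 − 100 = -1.
Column 5 has 17 − 1 + 36 + 14 − 4 = 62; the blank must be 99 − 62 = 37.
Row 4 has 1 + 5 + 9 + 37 + 23 = 75; the blank must be 99 − 75 = 24.

d = -1, p = 37, y = 24, x = 36, b = 29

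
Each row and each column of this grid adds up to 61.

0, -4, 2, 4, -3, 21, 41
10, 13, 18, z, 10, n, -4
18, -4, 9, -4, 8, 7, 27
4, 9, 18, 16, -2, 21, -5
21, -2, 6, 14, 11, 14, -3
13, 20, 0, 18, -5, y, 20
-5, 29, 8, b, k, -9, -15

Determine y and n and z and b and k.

Row 6: 13 + 20 + 0 + 18 − 5 + 20 = 66, so its missing entry is 61 − 66 = -5.
Column 6: 21 + 7 + 21 + 14 − 5 − 9 = 49, so its missing entry is 61 − 49 = 12.
Column 5: -3 + 10 + 8 − 2 + 11 − 5 = 19, so its missing entry is 61 − 19 = 42.
Row 7: -5 + 29 + 8 + 42 − 9 − 15 = 50, so its missing entry is 61 − 50 = 11.
Row 2: 10 + 13 + 18 + 10 + 12 − 4 = 59, so its missing entry is 61 − 59 = 2.

y = -5, n = 12, z = 2, b = 11, k = 42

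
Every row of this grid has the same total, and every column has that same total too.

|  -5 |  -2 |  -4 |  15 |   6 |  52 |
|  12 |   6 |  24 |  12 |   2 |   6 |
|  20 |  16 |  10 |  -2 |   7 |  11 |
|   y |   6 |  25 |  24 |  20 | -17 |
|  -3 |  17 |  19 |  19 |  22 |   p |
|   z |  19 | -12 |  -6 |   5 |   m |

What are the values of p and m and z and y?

p = -12, m = 22, z = 34, y = 4

Rows 1 and 2 both sum to 62, so that's the common total.
The known cells in row 5 total 74, leaving 62 − 74 = -12 for the blank.
The known cells in column 6 total 40, leaving 62 − 40 = 22 for the blank.
The known cells in row 6 total 28, leaving 62 − 28 = 34 for the blank.
The known cells in row 4 total 58, leaving 62 − 58 = 4 for the blank.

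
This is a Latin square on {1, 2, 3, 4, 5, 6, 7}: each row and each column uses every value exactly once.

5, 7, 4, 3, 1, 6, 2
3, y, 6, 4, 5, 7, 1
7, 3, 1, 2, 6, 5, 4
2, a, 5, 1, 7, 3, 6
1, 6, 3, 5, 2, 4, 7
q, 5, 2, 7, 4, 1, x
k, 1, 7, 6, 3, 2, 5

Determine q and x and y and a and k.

Cell (4,2): row 4 already has {1, 2, 3, 5, 6, 7} → 4.
At (row 2, col 2): row 2 already has {1, 3, 4, 5, 6, 7}, so the value is 2.
At (row 6, col 7): column 7 already has {1, 2, 4, 5, 6, 7}, so the value is 3.
For row 6, column 1: row 6 already has {1, 2, 3, 4, 5, 7}; that leaves 6.
For row 7, column 1: row 7 already has {1, 2, 3, 5, 6, 7}; that leaves 4.

q = 6, x = 3, y = 2, a = 4, k = 4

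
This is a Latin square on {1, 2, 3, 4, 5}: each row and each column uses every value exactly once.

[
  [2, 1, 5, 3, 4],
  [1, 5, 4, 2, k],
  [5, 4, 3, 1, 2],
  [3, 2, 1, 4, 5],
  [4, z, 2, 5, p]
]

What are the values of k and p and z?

Cell (5,2): column 2 already has {1, 2, 4, 5} → 3.
For row 5, column 5: row 5 already has {2, 3, 4, 5}; that leaves 1.
At (row 2, col 5): row 2 already has {1, 2, 4, 5}, so the value is 3.

k = 3, p = 1, z = 3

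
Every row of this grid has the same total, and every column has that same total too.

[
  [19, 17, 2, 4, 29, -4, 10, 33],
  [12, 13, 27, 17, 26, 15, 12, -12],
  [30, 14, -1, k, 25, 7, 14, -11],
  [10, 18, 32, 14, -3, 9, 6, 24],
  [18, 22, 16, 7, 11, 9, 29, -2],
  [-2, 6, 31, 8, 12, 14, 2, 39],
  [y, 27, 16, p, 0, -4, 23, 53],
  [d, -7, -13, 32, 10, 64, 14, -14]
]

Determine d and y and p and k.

d = 24, y = -1, p = -4, k = 32

Rows 1 and 2 both sum to 110, so that's the common total.
The known cells in row 3 total 78, leaving 110 − 78 = 32 for the blank.
The known cells in column 4 total 114, leaving 110 − 114 = -4 for the blank.
The known cells in row 8 total 86, leaving 110 − 86 = 24 for the blank.
The known cells in row 7 total 111, leaving 110 − 111 = -1 for the blank.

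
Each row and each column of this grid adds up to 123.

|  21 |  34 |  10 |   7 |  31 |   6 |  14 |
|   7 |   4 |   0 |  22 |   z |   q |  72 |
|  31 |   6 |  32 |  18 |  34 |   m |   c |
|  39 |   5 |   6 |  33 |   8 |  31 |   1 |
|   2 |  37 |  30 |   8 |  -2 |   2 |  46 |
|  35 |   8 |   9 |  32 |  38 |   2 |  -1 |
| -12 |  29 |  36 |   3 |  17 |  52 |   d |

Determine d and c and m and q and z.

Column 5 has 31 + 34 + 8 − 2 + 38 + 17 = 126; the blank must be 123 − 126 = -3.
Row 2 has 7 + 4 + 0 + 22 − 3 + 72 = 102; the blank must be 123 − 102 = 21.
Row 7 has -12 + 29 + 36 + 3 + 17 + 52 = 125; the blank must be 123 − 125 = -2.
Column 7 has 14 + 72 + 1 + 46 − 1 − 2 = 130; the blank must be 123 − 130 = -7.
Row 3 has 31 + 6 + 32 + 18 + 34 − 7 = 114; the blank must be 123 − 114 = 9.

d = -2, c = -7, m = 9, q = 21, z = -3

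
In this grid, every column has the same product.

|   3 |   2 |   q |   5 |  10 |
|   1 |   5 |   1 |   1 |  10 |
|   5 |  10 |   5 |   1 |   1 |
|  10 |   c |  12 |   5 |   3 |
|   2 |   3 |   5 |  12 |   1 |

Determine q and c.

q = 1, c = 1

Columns 1 and 5 each multiply to 300, so every column has product 300.
Column 3: 1×5×12×5 = 300, so the missing entry is 300 ÷ 300 = 1.
Column 2: 2×5×10×3 = 300, so the missing entry is 300 ÷ 300 = 1.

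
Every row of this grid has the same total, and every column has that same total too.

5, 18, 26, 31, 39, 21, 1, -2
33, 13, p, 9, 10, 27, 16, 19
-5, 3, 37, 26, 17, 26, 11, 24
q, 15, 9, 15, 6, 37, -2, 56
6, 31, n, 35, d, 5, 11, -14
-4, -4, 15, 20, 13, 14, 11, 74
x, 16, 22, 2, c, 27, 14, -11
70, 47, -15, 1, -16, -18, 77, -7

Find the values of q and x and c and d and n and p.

q = 3, x = 31, c = 38, d = 32, n = 33, p = 12

Rows 1 and 3 both sum to 139, so that's the common total.
Row 2: 33 + 13 + 9 + 10 + 27 + 16 + 19 = 127, so its missing entry is 139 − 127 = 12.
Column 3: 26 + 12 + 37 + 9 + 15 + 22 − 15 = 106, so its missing entry is 139 − 106 = 33.
Row 5: 6 + 31 + 33 + 35 + 5 + 11 − 14 = 107, so its missing entry is 139 − 107 = 32.
Column 5: 39 + 10 + 17 + 6 + 32 + 13 − 16 = 101, so its missing entry is 139 − 101 = 38.
Row 4: 15 + 9 + 15 + 6 + 37 − 2 + 56 = 136, so its missing entry is 139 − 136 = 3.
Row 7: 16 + 22 + 2 + 38 + 27 + 14 − 11 = 108, so its missing entry is 139 − 108 = 31.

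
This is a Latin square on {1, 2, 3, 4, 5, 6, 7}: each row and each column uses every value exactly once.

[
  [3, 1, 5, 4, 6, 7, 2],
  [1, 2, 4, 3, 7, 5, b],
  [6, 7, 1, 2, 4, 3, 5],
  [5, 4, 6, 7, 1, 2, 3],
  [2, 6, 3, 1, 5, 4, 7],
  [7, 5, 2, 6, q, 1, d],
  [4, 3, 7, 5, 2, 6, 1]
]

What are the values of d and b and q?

For row 2, column 7: row 2 already has {1, 2, 3, 4, 5, 7}; that leaves 6.
Cell (6,5): column 5 already has {1, 2, 4, 5, 6, 7} → 3.
Cell (6,7): row 6 already has {1, 2, 3, 5, 6, 7} → 4.

d = 4, b = 6, q = 3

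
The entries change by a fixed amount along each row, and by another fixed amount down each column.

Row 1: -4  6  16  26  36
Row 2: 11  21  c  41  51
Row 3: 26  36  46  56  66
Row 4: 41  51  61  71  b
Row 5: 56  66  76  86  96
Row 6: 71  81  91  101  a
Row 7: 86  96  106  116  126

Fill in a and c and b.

a = 111, c = 31, b = 81

Along each row the entries change by 10 per step; down each column they change by 15.
Row 6: from 71 at column 1, stepping by 10 to column 5 gives 111.
Row 2: from 11 at column 1, stepping by 10 to column 3 gives 31.
Row 4: from 41 at column 1, stepping by 10 to column 5 gives 81.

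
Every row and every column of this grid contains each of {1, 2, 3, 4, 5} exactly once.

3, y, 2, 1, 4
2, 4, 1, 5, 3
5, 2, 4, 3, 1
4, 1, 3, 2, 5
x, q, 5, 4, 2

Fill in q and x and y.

Cell (1,2): row 1 already has {1, 2, 3, 4} → 5.
At (row 5, col 1): column 1 already has {2, 3, 4, 5}, so the value is 1.
Cell (5,2): row 5 already has {1, 2, 4, 5} → 3.

q = 3, x = 1, y = 5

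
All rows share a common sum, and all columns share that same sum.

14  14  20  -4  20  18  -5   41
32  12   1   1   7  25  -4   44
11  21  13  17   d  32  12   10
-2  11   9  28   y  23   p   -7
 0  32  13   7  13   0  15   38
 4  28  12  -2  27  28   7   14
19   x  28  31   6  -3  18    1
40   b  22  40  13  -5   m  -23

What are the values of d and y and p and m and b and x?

Rows 1 and 2 both sum to 118, so that's the common total.
The known cells in row 3 total 116, leaving 118 − 116 = 2 for the blank.
The known cells in column 5 total 88, leaving 118 − 88 = 30 for the blank.
The known cells in row 7 total 100, leaving 118 − 100 = 18 for the blank.
The known cells in column 2 total 136, leaving 118 − 136 = -18 for the blank.
The known cells in row 8 total 69, leaving 118 − 69 = 49 for the blank.
The known cells in row 4 total 92, leaving 118 − 92 = 26 for the blank.

d = 2, y = 30, p = 26, m = 49, b = -18, x = 18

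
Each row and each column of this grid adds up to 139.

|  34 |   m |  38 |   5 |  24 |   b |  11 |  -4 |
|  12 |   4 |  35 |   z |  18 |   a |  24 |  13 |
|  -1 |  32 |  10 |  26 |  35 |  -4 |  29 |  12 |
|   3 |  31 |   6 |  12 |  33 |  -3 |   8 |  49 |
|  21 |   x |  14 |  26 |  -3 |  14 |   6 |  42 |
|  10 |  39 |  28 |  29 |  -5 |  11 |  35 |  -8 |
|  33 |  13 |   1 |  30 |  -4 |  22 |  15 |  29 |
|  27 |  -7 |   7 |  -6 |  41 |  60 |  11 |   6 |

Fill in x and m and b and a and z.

Row 5: 21 + 14 + 26 − 3 + 14 + 6 + 42 = 120, so its missing entry is 139 − 120 = 19.
Column 2: 4 + 32 + 31 + 19 + 39 + 13 − 7 = 131, so its missing entry is 139 − 131 = 8.
Row 1: 34 + 8 + 38 + 5 + 24 + 11 − 4 = 116, so its missing entry is 139 − 116 = 23.
Column 6: 23 − 4 − 3 + 14 + 11 + 22 + 60 = 123, so its missing entry is 139 − 123 = 16.
Row 2: 12 + 4 + 35 + 18 + 16 + 24 + 13 = 122, so its missing entry is 139 − 122 = 17.

x = 19, m = 8, b = 23, a = 16, z = 17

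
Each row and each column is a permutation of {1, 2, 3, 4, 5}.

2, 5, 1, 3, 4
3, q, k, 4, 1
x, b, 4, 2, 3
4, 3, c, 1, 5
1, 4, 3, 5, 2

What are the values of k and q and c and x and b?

k = 5, q = 2, c = 2, x = 5, b = 1

At (row 3, col 1): column 1 already has {1, 2, 3, 4}, so the value is 5.
Cell (3,2): row 3 already has {2, 3, 4, 5} → 1.
At (row 2, col 2): column 2 already has {1, 3, 4, 5}, so the value is 2.
Cell (2,3): row 2 already has {1, 2, 3, 4} → 5.
For row 4, column 3: row 4 already has {1, 3, 4, 5}; that leaves 2.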